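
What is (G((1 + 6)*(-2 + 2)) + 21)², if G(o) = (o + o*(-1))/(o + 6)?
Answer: 441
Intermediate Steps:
G(o) = 0 (G(o) = (o - o)/(6 + o) = 0/(6 + o) = 0)
(G((1 + 6)*(-2 + 2)) + 21)² = (0 + 21)² = 21² = 441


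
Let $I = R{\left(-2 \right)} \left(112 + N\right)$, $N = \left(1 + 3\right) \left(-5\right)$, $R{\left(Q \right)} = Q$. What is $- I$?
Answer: $184$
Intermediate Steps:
$N = -20$ ($N = 4 \left(-5\right) = -20$)
$I = -184$ ($I = - 2 \left(112 - 20\right) = \left(-2\right) 92 = -184$)
$- I = \left(-1\right) \left(-184\right) = 184$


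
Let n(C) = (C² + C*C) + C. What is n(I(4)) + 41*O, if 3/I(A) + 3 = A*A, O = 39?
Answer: 270288/169 ≈ 1599.3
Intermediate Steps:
I(A) = 3/(-3 + A²) (I(A) = 3/(-3 + A*A) = 3/(-3 + A²))
n(C) = C + 2*C² (n(C) = (C² + C²) + C = 2*C² + C = C + 2*C²)
n(I(4)) + 41*O = (3/(-3 + 4²))*(1 + 2*(3/(-3 + 4²))) + 41*39 = (3/(-3 + 16))*(1 + 2*(3/(-3 + 16))) + 1599 = (3/13)*(1 + 2*(3/13)) + 1599 = (3*(1/13))*(1 + 2*(3*(1/13))) + 1599 = 3*(1 + 2*(3/13))/13 + 1599 = 3*(1 + 6/13)/13 + 1599 = (3/13)*(19/13) + 1599 = 57/169 + 1599 = 270288/169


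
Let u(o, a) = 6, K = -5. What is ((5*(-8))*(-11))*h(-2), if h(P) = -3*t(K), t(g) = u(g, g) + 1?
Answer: -9240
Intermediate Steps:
t(g) = 7 (t(g) = 6 + 1 = 7)
h(P) = -21 (h(P) = -3*7 = -21)
((5*(-8))*(-11))*h(-2) = ((5*(-8))*(-11))*(-21) = -40*(-11)*(-21) = 440*(-21) = -9240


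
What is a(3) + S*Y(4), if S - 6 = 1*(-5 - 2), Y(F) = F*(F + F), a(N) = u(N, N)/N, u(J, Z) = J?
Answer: -31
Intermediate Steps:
a(N) = 1 (a(N) = N/N = 1)
Y(F) = 2*F² (Y(F) = F*(2*F) = 2*F²)
S = -1 (S = 6 + 1*(-5 - 2) = 6 + 1*(-7) = 6 - 7 = -1)
a(3) + S*Y(4) = 1 - 2*4² = 1 - 2*16 = 1 - 1*32 = 1 - 32 = -31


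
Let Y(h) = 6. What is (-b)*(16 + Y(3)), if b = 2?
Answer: -44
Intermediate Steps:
(-b)*(16 + Y(3)) = (-1*2)*(16 + 6) = -2*22 = -44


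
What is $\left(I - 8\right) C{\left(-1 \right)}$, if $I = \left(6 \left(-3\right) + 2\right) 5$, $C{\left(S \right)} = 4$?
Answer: $-352$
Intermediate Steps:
$I = -80$ ($I = \left(-18 + 2\right) 5 = \left(-16\right) 5 = -80$)
$\left(I - 8\right) C{\left(-1 \right)} = \left(-80 - 8\right) 4 = \left(-88\right) 4 = -352$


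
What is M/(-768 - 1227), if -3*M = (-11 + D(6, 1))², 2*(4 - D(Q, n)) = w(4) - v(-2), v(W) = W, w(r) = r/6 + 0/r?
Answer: 125/10773 ≈ 0.011603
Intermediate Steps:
w(r) = r/6 (w(r) = r*(⅙) + 0 = r/6 + 0 = r/6)
D(Q, n) = 8/3 (D(Q, n) = 4 - ((⅙)*4 - 1*(-2))/2 = 4 - (⅔ + 2)/2 = 4 - ½*8/3 = 4 - 4/3 = 8/3)
M = -625/27 (M = -(-11 + 8/3)²/3 = -(-25/3)²/3 = -⅓*625/9 = -625/27 ≈ -23.148)
M/(-768 - 1227) = -625/(27*(-768 - 1227)) = -625/27/(-1995) = -625/27*(-1/1995) = 125/10773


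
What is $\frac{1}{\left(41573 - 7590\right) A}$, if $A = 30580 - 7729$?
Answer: $\frac{1}{776545533} \approx 1.2878 \cdot 10^{-9}$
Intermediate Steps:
$A = 22851$
$\frac{1}{\left(41573 - 7590\right) A} = \frac{1}{\left(41573 - 7590\right) 22851} = \frac{1}{33983} \cdot \frac{1}{22851} = \frac{1}{776545533}$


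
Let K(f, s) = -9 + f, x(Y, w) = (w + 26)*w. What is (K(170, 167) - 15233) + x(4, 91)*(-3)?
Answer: -47013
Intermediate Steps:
x(Y, w) = w*(26 + w) (x(Y, w) = (26 + w)*w = w*(26 + w))
(K(170, 167) - 15233) + x(4, 91)*(-3) = ((-9 + 170) - 15233) + (91*(26 + 91))*(-3) = (161 - 15233) + (91*117)*(-3) = -15072 + 10647*(-3) = -15072 - 31941 = -47013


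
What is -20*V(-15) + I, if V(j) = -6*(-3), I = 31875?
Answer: 31515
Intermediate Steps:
V(j) = 18
-20*V(-15) + I = -20*18 + 31875 = -360 + 31875 = 31515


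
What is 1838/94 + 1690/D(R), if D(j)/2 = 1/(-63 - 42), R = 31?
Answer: -4169156/47 ≈ -88706.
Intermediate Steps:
D(j) = -2/105 (D(j) = 2/(-63 - 42) = 2/(-105) = 2*(-1/105) = -2/105)
1838/94 + 1690/D(R) = 1838/94 + 1690/(-2/105) = 1838*(1/94) + 1690*(-105/2) = 919/47 - 88725 = -4169156/47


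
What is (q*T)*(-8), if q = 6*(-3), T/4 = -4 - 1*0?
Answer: -2304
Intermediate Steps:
T = -16 (T = 4*(-4 - 1*0) = 4*(-4 + 0) = 4*(-4) = -16)
q = -18
(q*T)*(-8) = -18*(-16)*(-8) = 288*(-8) = -2304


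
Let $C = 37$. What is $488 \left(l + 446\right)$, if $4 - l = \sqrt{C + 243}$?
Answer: $219600 - 976 \sqrt{70} \approx 2.1143 \cdot 10^{5}$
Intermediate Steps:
$l = 4 - 2 \sqrt{70}$ ($l = 4 - \sqrt{37 + 243} = 4 - \sqrt{280} = 4 - 2 \sqrt{70} \approx -12.733$)
$488 \left(l + 446\right) = 488 \left(\left(4 - 2 \sqrt{70}\right) + 446\right) = 488 \left(450 - 2 \sqrt{70}\right) = 219600 - 976 \sqrt{70}$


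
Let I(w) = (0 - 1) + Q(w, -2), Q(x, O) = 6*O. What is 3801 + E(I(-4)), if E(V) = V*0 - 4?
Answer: 3797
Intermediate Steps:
I(w) = -13 (I(w) = (0 - 1) + 6*(-2) = -1 - 12 = -13)
E(V) = -4 (E(V) = 0 - 4 = -4)
3801 + E(I(-4)) = 3801 - 4 = 3797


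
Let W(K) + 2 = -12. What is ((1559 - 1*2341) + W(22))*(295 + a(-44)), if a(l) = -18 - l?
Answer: -255516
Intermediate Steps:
W(K) = -14 (W(K) = -2 - 12 = -14)
((1559 - 1*2341) + W(22))*(295 + a(-44)) = ((1559 - 1*2341) - 14)*(295 + (-18 - 1*(-44))) = ((1559 - 2341) - 14)*(295 + (-18 + 44)) = (-782 - 14)*(295 + 26) = -796*321 = -255516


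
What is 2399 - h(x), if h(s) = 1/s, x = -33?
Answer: 79168/33 ≈ 2399.0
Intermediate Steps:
2399 - h(x) = 2399 - 1/(-33) = 2399 - 1*(-1/33) = 2399 + 1/33 = 79168/33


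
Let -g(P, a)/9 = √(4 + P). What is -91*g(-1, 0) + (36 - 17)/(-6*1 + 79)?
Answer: 19/73 + 819*√3 ≈ 1418.8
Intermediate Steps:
g(P, a) = -9*√(4 + P)
-91*g(-1, 0) + (36 - 17)/(-6*1 + 79) = -(-819)*√(4 - 1) + (36 - 17)/(-6*1 + 79) = -(-819)*√3 + 19/(-6 + 79) = 819*√3 + 19/73 = 19/73 + 819*√3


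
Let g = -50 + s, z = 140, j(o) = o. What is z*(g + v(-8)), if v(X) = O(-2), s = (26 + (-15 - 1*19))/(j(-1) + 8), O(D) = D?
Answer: -7440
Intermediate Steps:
s = -8/7 (s = (26 + (-15 - 1*19))/(-1 + 8) = (26 + (-15 - 19))/7 = (26 - 34)*(⅐) = -8*⅐ = -8/7 ≈ -1.1429)
v(X) = -2
g = -358/7 (g = -50 - 8/7 = -358/7 ≈ -51.143)
z*(g + v(-8)) = 140*(-358/7 - 2) = 140*(-372/7) = -7440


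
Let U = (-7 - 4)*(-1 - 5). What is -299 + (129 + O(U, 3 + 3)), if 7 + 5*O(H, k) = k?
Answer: -851/5 ≈ -170.20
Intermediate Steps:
U = 66 (U = -11*(-6) = 66)
O(H, k) = -7/5 + k/5
-299 + (129 + O(U, 3 + 3)) = -299 + (129 + (-7/5 + (3 + 3)/5)) = -299 + (129 + (-7/5 + (1/5)*6)) = -299 + (129 + (-7/5 + 6/5)) = -299 + (129 - 1/5) = -299 + 644/5 = -851/5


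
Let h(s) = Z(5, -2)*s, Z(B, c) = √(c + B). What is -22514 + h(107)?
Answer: -22514 + 107*√3 ≈ -22329.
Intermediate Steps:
Z(B, c) = √(B + c)
h(s) = s*√3 (h(s) = √(5 - 2)*s = √3*s = s*√3)
-22514 + h(107) = -22514 + 107*√3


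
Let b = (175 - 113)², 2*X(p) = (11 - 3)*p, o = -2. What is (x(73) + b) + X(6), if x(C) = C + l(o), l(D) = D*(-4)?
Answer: 3949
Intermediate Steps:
l(D) = -4*D
X(p) = 4*p (X(p) = ((11 - 3)*p)/2 = (8*p)/2 = 4*p)
x(C) = 8 + C (x(C) = C - 4*(-2) = C + 8 = 8 + C)
b = 3844 (b = 62² = 3844)
(x(73) + b) + X(6) = ((8 + 73) + 3844) + 4*6 = (81 + 3844) + 24 = 3925 + 24 = 3949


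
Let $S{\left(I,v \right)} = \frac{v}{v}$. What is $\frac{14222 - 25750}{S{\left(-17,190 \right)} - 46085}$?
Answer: $\frac{2882}{11521} \approx 0.25015$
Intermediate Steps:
$S{\left(I,v \right)} = 1$
$\frac{14222 - 25750}{S{\left(-17,190 \right)} - 46085} = \frac{14222 - 25750}{1 - 46085} = - \frac{11528}{-46084} = \left(-11528\right) \left(- \frac{1}{46084}\right) = \frac{2882}{11521}$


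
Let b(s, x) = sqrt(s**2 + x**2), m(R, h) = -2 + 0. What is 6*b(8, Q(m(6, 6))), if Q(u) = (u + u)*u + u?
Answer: 60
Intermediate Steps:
m(R, h) = -2
Q(u) = u + 2*u**2 (Q(u) = (2*u)*u + u = 2*u**2 + u = u + 2*u**2)
6*b(8, Q(m(6, 6))) = 6*sqrt(8**2 + (-2*(1 + 2*(-2)))**2) = 6*sqrt(64 + (-2*(1 - 4))**2) = 6*sqrt(64 + (-2*(-3))**2) = 6*sqrt(64 + 6**2) = 6*sqrt(64 + 36) = 6*sqrt(100) = 6*10 = 60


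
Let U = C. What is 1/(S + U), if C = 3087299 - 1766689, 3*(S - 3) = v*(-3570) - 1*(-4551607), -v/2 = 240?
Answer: 3/10227046 ≈ 2.9334e-7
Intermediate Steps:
v = -480 (v = -2*240 = -480)
S = 6265216/3 (S = 3 + (-480*(-3570) - 1*(-4551607))/3 = 3 + (1713600 + 4551607)/3 = 3 + (⅓)*6265207 = 3 + 6265207/3 = 6265216/3 ≈ 2.0884e+6)
C = 1320610
U = 1320610
1/(S + U) = 1/(6265216/3 + 1320610) = 1/(10227046/3) = 3/10227046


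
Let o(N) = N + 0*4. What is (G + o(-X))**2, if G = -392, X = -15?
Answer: 142129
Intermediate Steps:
o(N) = N (o(N) = N + 0 = N)
(G + o(-X))**2 = (-392 - 1*(-15))**2 = (-392 + 15)**2 = (-377)**2 = 142129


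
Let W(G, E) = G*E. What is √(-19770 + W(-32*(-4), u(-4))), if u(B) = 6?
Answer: I*√19002 ≈ 137.85*I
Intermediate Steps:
W(G, E) = E*G
√(-19770 + W(-32*(-4), u(-4))) = √(-19770 + 6*(-32*(-4))) = √(-19770 + 6*128) = √(-19770 + 768) = √(-19002) = I*√19002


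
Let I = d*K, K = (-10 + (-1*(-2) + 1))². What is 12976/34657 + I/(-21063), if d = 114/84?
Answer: 77431085/208565826 ≈ 0.37125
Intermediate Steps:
d = 19/14 (d = 114*(1/84) = 19/14 ≈ 1.3571)
K = 49 (K = (-10 + (2 + 1))² = (-10 + 3)² = (-7)² = 49)
I = 133/2 (I = (19/14)*49 = 133/2 ≈ 66.500)
12976/34657 + I/(-21063) = 12976/34657 + (133/2)/(-21063) = 12976*(1/34657) + (133/2)*(-1/21063) = 12976/34657 - 19/6018 = 77431085/208565826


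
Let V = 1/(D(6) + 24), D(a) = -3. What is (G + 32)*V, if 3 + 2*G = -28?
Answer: 11/14 ≈ 0.78571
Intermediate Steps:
G = -31/2 (G = -3/2 + (½)*(-28) = -3/2 - 14 = -31/2 ≈ -15.500)
V = 1/21 (V = 1/(-3 + 24) = 1/21 ≈ 0.047619)
(G + 32)*V = (-31/2 + 32)*(1/21) = (33/2)*(1/21) = 11/14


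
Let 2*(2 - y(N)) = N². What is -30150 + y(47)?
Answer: -62505/2 ≈ -31253.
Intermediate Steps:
y(N) = 2 - N²/2
-30150 + y(47) = -30150 + (2 - ½*47²) = -30150 + (2 - ½*2209) = -30150 + (2 - 2209/2) = -30150 - 2205/2 = -62505/2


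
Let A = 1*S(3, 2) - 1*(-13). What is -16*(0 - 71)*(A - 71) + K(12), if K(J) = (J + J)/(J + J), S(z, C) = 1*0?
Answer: -65887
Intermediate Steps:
S(z, C) = 0
K(J) = 1 (K(J) = (2*J)/((2*J)) = (2*J)*(1/(2*J)) = 1)
A = 13 (A = 1*0 - 1*(-13) = 0 + 13 = 13)
-16*(0 - 71)*(A - 71) + K(12) = -16*(0 - 71)*(13 - 71) + 1 = -(-1136)*(-58) + 1 = -16*4118 + 1 = -65888 + 1 = -65887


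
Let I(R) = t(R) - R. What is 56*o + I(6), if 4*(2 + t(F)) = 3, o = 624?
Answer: 139747/4 ≈ 34937.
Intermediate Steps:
t(F) = -5/4 (t(F) = -2 + (¼)*3 = -2 + ¾ = -5/4)
I(R) = -5/4 - R
56*o + I(6) = 56*624 + (-5/4 - 1*6) = 34944 + (-5/4 - 6) = 34944 - 29/4 = 139747/4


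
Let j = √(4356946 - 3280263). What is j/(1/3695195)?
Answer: 3695195*√1076683 ≈ 3.8343e+9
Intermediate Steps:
j = √1076683 ≈ 1037.6
j/(1/3695195) = √1076683/(1/3695195) = √1076683*3695195 = 3695195*√1076683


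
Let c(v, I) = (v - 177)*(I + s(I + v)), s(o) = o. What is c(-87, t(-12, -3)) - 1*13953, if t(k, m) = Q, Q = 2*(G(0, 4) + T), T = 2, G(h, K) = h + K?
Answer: 2679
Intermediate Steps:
G(h, K) = K + h
Q = 12 (Q = 2*((4 + 0) + 2) = 2*(4 + 2) = 2*6 = 12)
t(k, m) = 12
c(v, I) = (-177 + v)*(v + 2*I) (c(v, I) = (v - 177)*(I + (I + v)) = (-177 + v)*(v + 2*I))
c(-87, t(-12, -3)) - 1*13953 = (-354*12 - 177*(-87) + 12*(-87) - 87*(12 - 87)) - 1*13953 = (-4248 + 15399 - 1044 - 87*(-75)) - 13953 = (-4248 + 15399 - 1044 + 6525) - 13953 = 16632 - 13953 = 2679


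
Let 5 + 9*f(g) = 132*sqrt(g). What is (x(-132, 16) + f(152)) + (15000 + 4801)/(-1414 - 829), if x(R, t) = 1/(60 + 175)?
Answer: -44494453/4743945 + 88*sqrt(38)/3 ≈ 171.44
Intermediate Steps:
x(R, t) = 1/235
f(g) = -5/9 + 44*sqrt(g)/3 (f(g) = -5/9 + (132*sqrt(g))/9 = -5/9 + 44*sqrt(g)/3)
(x(-132, 16) + f(152)) + (15000 + 4801)/(-1414 - 829) = (1/235 + (-5/9 + 44*sqrt(152)/3)) + (15000 + 4801)/(-1414 - 829) = (1/235 + (-5/9 + 44*(2*sqrt(38))/3)) + 19801/(-2243) = (1/235 + (-5/9 + 88*sqrt(38)/3)) + 19801*(-1/2243) = (-1166/2115 + 88*sqrt(38)/3) - 19801/2243 = -44494453/4743945 + 88*sqrt(38)/3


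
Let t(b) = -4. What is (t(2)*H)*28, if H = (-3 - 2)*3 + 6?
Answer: 1008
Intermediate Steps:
H = -9 (H = -5*3 + 6 = -15 + 6 = -9)
(t(2)*H)*28 = -4*(-9)*28 = 36*28 = 1008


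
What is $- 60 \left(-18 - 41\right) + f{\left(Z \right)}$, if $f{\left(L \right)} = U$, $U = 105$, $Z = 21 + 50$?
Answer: $3645$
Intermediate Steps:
$Z = 71$
$f{\left(L \right)} = 105$
$- 60 \left(-18 - 41\right) + f{\left(Z \right)} = - 60 \left(-18 - 41\right) + 105 = \left(-60\right) \left(-59\right) + 105 = 3540 + 105 = 3645$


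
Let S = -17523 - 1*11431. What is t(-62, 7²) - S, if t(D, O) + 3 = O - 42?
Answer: 28958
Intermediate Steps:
S = -28954 (S = -17523 - 11431 = -28954)
t(D, O) = -45 + O (t(D, O) = -3 + (O - 42) = -3 + (-42 + O) = -45 + O)
t(-62, 7²) - S = (-45 + 7²) - 1*(-28954) = (-45 + 49) + 28954 = 4 + 28954 = 28958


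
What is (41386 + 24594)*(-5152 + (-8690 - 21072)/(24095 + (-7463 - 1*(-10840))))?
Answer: -1167561510735/3434 ≈ -3.4000e+8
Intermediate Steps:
(41386 + 24594)*(-5152 + (-8690 - 21072)/(24095 + (-7463 - 1*(-10840)))) = 65980*(-5152 - 29762/(24095 + (-7463 + 10840))) = 65980*(-5152 - 29762/(24095 + 3377)) = 65980*(-5152 - 29762/27472) = 65980*(-5152 - 29762*1/27472) = 65980*(-5152 - 14881/13736) = 65980*(-70782753/13736) = -1167561510735/3434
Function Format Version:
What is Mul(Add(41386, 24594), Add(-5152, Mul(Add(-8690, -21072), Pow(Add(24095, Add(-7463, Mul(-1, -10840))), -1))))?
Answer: Rational(-1167561510735, 3434) ≈ -3.4000e+8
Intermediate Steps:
Mul(Add(41386, 24594), Add(-5152, Mul(Add(-8690, -21072), Pow(Add(24095, Add(-7463, Mul(-1, -10840))), -1)))) = Mul(65980, Add(-5152, Mul(-29762, Pow(Add(24095, Add(-7463, 10840)), -1)))) = Mul(65980, Add(-5152, Mul(-29762, Pow(Add(24095, 3377), -1)))) = Mul(65980, Add(-5152, Mul(-29762, Pow(27472, -1)))) = Mul(65980, Add(-5152, Mul(-29762, Rational(1, 27472)))) = Mul(65980, Add(-5152, Rational(-14881, 13736))) = Mul(65980, Rational(-70782753, 13736)) = Rational(-1167561510735, 3434)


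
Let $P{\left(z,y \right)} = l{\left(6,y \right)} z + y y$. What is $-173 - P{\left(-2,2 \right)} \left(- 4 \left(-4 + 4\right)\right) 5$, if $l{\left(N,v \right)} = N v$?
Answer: $-173$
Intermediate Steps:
$P{\left(z,y \right)} = y^{2} + 6 y z$ ($P{\left(z,y \right)} = 6 y z + y y = 6 y z + y^{2} = y^{2} + 6 y z$)
$-173 - P{\left(-2,2 \right)} \left(- 4 \left(-4 + 4\right)\right) 5 = -173 - 2 \left(2 + 6 \left(-2\right)\right) \left(- 4 \left(-4 + 4\right)\right) 5 = -173 - 2 \left(2 - 12\right) \left(\left(-4\right) 0\right) 5 = -173 - 2 \left(-10\right) 0 \cdot 5 = -173 - \left(-20\right) 0 \cdot 5 = -173 - 0 \cdot 5 = -173 - 0 = -173 + 0 = -173$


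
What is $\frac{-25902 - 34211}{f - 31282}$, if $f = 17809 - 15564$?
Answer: $\frac{60113}{29037} \approx 2.0702$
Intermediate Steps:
$f = 2245$ ($f = 17809 - 15564 = 2245$)
$\frac{-25902 - 34211}{f - 31282} = \frac{-25902 - 34211}{2245 - 31282} = - \frac{60113}{-29037} = \left(-60113\right) \left(- \frac{1}{29037}\right) = \frac{60113}{29037}$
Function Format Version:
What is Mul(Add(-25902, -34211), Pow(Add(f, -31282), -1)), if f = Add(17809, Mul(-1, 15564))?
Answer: Rational(60113, 29037) ≈ 2.0702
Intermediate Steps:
f = 2245 (f = Add(17809, -15564) = 2245)
Mul(Add(-25902, -34211), Pow(Add(f, -31282), -1)) = Mul(Add(-25902, -34211), Pow(Add(2245, -31282), -1)) = Mul(-60113, Pow(-29037, -1)) = Mul(-60113, Rational(-1, 29037)) = Rational(60113, 29037)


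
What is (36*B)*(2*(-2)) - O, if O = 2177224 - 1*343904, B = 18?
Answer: -1835912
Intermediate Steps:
O = 1833320 (O = 2177224 - 343904 = 1833320)
(36*B)*(2*(-2)) - O = (36*18)*(2*(-2)) - 1*1833320 = 648*(-4) - 1833320 = -2592 - 1833320 = -1835912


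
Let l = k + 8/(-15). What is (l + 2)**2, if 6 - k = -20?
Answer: 169744/225 ≈ 754.42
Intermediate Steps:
k = 26 (k = 6 - 1*(-20) = 6 + 20 = 26)
l = 382/15 (l = 26 + 8/(-15) = 26 + 8*(-1/15) = 26 - 8/15 = 382/15 ≈ 25.467)
(l + 2)**2 = (382/15 + 2)**2 = (412/15)**2 = 169744/225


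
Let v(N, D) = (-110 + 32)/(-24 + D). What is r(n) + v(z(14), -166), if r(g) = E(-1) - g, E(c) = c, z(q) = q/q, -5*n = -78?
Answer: -1538/95 ≈ -16.189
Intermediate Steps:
n = 78/5 (n = -⅕*(-78) = 78/5 ≈ 15.600)
z(q) = 1
r(g) = -1 - g
v(N, D) = -78/(-24 + D)
r(n) + v(z(14), -166) = (-1 - 1*78/5) - 78/(-24 - 166) = (-1 - 78/5) - 78/(-190) = -83/5 - 78*(-1/190) = -83/5 + 39/95 = -1538/95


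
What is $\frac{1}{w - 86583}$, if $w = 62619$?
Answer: $- \frac{1}{23964} \approx -4.1729 \cdot 10^{-5}$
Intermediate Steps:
$\frac{1}{w - 86583} = \frac{1}{62619 - 86583} = \frac{1}{-23964} = - \frac{1}{23964}$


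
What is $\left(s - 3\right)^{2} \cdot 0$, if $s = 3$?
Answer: $0$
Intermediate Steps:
$\left(s - 3\right)^{2} \cdot 0 = \left(3 - 3\right)^{2} \cdot 0 = 0^{2} \cdot 0 = 0 \cdot 0 = 0$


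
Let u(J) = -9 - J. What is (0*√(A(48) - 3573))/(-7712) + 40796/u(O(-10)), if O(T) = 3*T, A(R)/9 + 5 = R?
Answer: 5828/3 ≈ 1942.7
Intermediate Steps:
A(R) = -45 + 9*R
(0*√(A(48) - 3573))/(-7712) + 40796/u(O(-10)) = (0*√((-45 + 9*48) - 3573))/(-7712) + 40796/(-9 - 3*(-10)) = (0*√((-45 + 432) - 3573))*(-1/7712) + 40796/(-9 - 1*(-30)) = (0*√(387 - 3573))*(-1/7712) + 40796/(-9 + 30) = (0*√(-3186))*(-1/7712) + 40796/21 = (0*(3*I*√354))*(-1/7712) + 40796*(1/21) = 0*(-1/7712) + 5828/3 = 0 + 5828/3 = 5828/3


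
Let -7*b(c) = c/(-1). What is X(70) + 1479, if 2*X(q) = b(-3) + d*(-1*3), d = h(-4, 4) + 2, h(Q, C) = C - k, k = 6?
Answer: 20703/14 ≈ 1478.8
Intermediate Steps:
h(Q, C) = -6 + C (h(Q, C) = C - 1*6 = C - 6 = -6 + C)
b(c) = c/7 (b(c) = -c/(7*(-1)) = -c*(-1)/7 = -(-1)*c/7 = c/7)
d = 0 (d = (-6 + 4) + 2 = -2 + 2 = 0)
X(q) = -3/14 (X(q) = ((⅐)*(-3) + 0*(-1*3))/2 = (-3/7 + 0*(-3))/2 = (-3/7 + 0)/2 = (½)*(-3/7) = -3/14)
X(70) + 1479 = -3/14 + 1479 = 20703/14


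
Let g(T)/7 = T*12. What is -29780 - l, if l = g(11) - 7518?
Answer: -23186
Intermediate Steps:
g(T) = 84*T (g(T) = 7*(T*12) = 7*(12*T) = 84*T)
l = -6594 (l = 84*11 - 7518 = 924 - 7518 = -6594)
-29780 - l = -29780 - 1*(-6594) = -29780 + 6594 = -23186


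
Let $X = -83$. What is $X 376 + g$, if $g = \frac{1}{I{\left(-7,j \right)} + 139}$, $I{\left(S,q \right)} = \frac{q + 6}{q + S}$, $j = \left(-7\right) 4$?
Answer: $- \frac{152513461}{4887} \approx -31208.0$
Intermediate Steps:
$j = -28$
$I{\left(S,q \right)} = \frac{6 + q}{S + q}$
$g = \frac{35}{4887}$ ($g = \frac{1}{\frac{6 - 28}{-7 - 28} + 139} = \frac{1}{\frac{1}{-35} \left(-22\right) + 139} = \frac{1}{\left(- \frac{1}{35}\right) \left(-22\right) + 139} = \frac{1}{\frac{22}{35} + 139} = \frac{1}{\frac{4887}{35}} = \frac{35}{4887} \approx 0.0071619$)
$X 376 + g = \left(-83\right) 376 + \frac{35}{4887} = -31208 + \frac{35}{4887} = - \frac{152513461}{4887}$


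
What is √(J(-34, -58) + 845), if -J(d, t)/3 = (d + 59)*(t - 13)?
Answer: √6170 ≈ 78.549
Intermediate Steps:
J(d, t) = -3*(-13 + t)*(59 + d) (J(d, t) = -3*(d + 59)*(t - 13) = -3*(59 + d)*(-13 + t) = -3*(-13 + t)*(59 + d))
√(J(-34, -58) + 845) = √((2301 - 177*(-58) + 39*(-34) - 3*(-34)*(-58)) + 845) = √((2301 + 10266 - 1326 - 5916) + 845) = √(5325 + 845) = √6170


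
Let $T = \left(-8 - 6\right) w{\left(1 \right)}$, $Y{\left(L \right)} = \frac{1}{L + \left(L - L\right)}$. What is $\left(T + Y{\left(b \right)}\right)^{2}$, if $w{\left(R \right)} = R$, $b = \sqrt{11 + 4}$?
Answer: $\frac{\left(210 - \sqrt{15}\right)^{2}}{225} \approx 188.84$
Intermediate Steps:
$b = \sqrt{15} \approx 3.873$
$Y{\left(L \right)} = \frac{1}{L}$ ($Y{\left(L \right)} = \frac{1}{L + 0} = \frac{1}{L}$)
$T = -14$ ($T = \left(-8 - 6\right) 1 = \left(-14\right) 1 = -14$)
$\left(T + Y{\left(b \right)}\right)^{2} = \left(-14 + \frac{1}{\sqrt{15}}\right)^{2} = \left(-14 + \frac{\sqrt{15}}{15}\right)^{2}$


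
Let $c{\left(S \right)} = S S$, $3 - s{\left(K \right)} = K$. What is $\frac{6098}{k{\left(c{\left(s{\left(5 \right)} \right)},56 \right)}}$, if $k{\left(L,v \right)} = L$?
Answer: $\frac{3049}{2} \approx 1524.5$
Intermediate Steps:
$s{\left(K \right)} = 3 - K$
$c{\left(S \right)} = S^{2}$
$\frac{6098}{k{\left(c{\left(s{\left(5 \right)} \right)},56 \right)}} = \frac{6098}{\left(3 - 5\right)^{2}} = \frac{6098}{\left(-2\right)^{2}} = \frac{6098}{4} = 6098 \cdot \frac{1}{4} = \frac{3049}{2}$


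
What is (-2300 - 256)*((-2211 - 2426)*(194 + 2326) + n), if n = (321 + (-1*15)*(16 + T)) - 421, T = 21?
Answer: 29869147620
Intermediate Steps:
n = -655 (n = (321 + (-1*15)*(16 + 21)) - 421 = (321 - 15*37) - 421 = (321 - 555) - 421 = -234 - 421 = -655)
(-2300 - 256)*((-2211 - 2426)*(194 + 2326) + n) = (-2300 - 256)*((-2211 - 2426)*(194 + 2326) - 655) = -2556*(-4637*2520 - 655) = -2556*(-11685240 - 655) = -2556*(-11685895) = 29869147620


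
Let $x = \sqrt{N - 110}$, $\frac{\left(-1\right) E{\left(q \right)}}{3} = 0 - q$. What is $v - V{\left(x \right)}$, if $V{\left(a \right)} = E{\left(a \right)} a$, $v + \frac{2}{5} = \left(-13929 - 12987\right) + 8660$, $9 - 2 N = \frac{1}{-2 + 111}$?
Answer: $- \frac{9777238}{545} \approx -17940.0$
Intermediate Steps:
$E{\left(q \right)} = 3 q$ ($E{\left(q \right)} = - 3 \left(0 - q\right) = - 3 \left(- q\right) = 3 q$)
$N = \frac{490}{109}$ ($N = \frac{9}{2} - \frac{1}{2 \left(-2 + 111\right)} = \frac{9}{2} - \frac{1}{2 \cdot 109} = \frac{9}{2} - \frac{1}{218} = \frac{490}{109} \approx 4.4954$)
$x = \frac{10 i \sqrt{12535}}{109}$ ($x = \sqrt{\frac{490}{109} - 110} = \sqrt{- \frac{11500}{109}} = \frac{10 i \sqrt{12535}}{109} \approx 10.272 i$)
$v = - \frac{91282}{5}$ ($v = - \frac{2}{5} + \left(\left(-13929 - 12987\right) + 8660\right) = - \frac{2}{5} + \left(-26916 + 8660\right) = - \frac{2}{5} - 18256 = - \frac{91282}{5} \approx -18256.0$)
$V{\left(a \right)} = 3 a^{2}$ ($V{\left(a \right)} = 3 a a = 3 a^{2}$)
$v - V{\left(x \right)} = - \frac{91282}{5} - 3 \left(\frac{10 i \sqrt{12535}}{109}\right)^{2} = - \frac{91282}{5} - 3 \left(- \frac{11500}{109}\right) = - \frac{91282}{5} - - \frac{34500}{109} = - \frac{91282}{5} + \frac{34500}{109} = - \frac{9777238}{545}$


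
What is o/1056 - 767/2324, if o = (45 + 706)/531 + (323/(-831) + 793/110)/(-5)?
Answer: -16378482859111/49633743297600 ≈ -0.32999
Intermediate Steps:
o = 4063669/80897850 (o = 751*(1/531) + (323*(-1/831) + 793*(1/110))*(-⅕) = 751/531 + (-323/831 + 793/110)*(-⅕) = 751/531 + (623453/91410)*(-⅕) = 751/531 - 623453/457050 = 4063669/80897850 ≈ 0.050232)
o/1056 - 767/2324 = (4063669/80897850)/1056 - 767/2324 = (4063669/80897850)*(1/1056) - 767*1/2324 = 4063669/85428129600 - 767/2324 = -16378482859111/49633743297600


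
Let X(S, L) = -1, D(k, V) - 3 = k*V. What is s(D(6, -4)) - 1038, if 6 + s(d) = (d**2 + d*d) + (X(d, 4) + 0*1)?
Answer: -163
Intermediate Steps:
D(k, V) = 3 + V*k (D(k, V) = 3 + k*V = 3 + V*k)
s(d) = -7 + 2*d**2 (s(d) = -6 + ((d**2 + d*d) + (-1 + 0*1)) = -6 + ((d**2 + d**2) + (-1 + 0)) = -6 + (2*d**2 - 1) = -6 + (-1 + 2*d**2) = -7 + 2*d**2)
s(D(6, -4)) - 1038 = (-7 + 2*(3 - 4*6)**2) - 1038 = (-7 + 2*(3 - 24)**2) - 1038 = (-7 + 2*(-21)**2) - 1038 = (-7 + 2*441) - 1038 = (-7 + 882) - 1038 = 875 - 1038 = -163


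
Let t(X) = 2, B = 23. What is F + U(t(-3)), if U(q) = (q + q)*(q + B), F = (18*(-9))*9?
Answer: -1358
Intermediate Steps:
F = -1458 (F = -162*9 = -1458)
U(q) = 2*q*(23 + q) (U(q) = (q + q)*(q + 23) = (2*q)*(23 + q) = 2*q*(23 + q))
F + U(t(-3)) = -1458 + 2*2*(23 + 2) = -1458 + 2*2*25 = -1458 + 100 = -1358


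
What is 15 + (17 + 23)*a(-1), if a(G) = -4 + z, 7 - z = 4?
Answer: -25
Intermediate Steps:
z = 3 (z = 7 - 1*4 = 7 - 4 = 3)
a(G) = -1 (a(G) = -4 + 3 = -1)
15 + (17 + 23)*a(-1) = 15 + (17 + 23)*(-1) = 15 + 40*(-1) = 15 - 40 = -25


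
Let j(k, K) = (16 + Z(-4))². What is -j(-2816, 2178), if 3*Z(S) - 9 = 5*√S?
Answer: -3149/9 - 380*I/3 ≈ -349.89 - 126.67*I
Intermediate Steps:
Z(S) = 3 + 5*√S/3 (Z(S) = 3 + (5*√S)/3 = 3 + 5*√S/3)
j(k, K) = (19 + 10*I/3)² (j(k, K) = (16 + (3 + 5*√(-4)/3))² = (16 + (3 + 5*(2*I)/3))² = (16 + (3 + 10*I/3))² = (19 + 10*I/3)²)
-j(-2816, 2178) = -(3149/9 + 380*I/3) = -3149/9 - 380*I/3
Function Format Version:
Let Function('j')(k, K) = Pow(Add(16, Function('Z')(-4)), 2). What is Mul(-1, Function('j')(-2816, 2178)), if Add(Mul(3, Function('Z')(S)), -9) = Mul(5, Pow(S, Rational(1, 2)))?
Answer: Add(Rational(-3149, 9), Mul(Rational(-380, 3), I)) ≈ Add(-349.89, Mul(-126.67, I))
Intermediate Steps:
Function('Z')(S) = Add(3, Mul(Rational(5, 3), Pow(S, Rational(1, 2)))) (Function('Z')(S) = Add(3, Mul(Rational(1, 3), Mul(5, Pow(S, Rational(1, 2))))) = Add(3, Mul(Rational(5, 3), Pow(S, Rational(1, 2)))))
Function('j')(k, K) = Pow(Add(19, Mul(Rational(10, 3), I)), 2) (Function('j')(k, K) = Pow(Add(16, Add(3, Mul(Rational(5, 3), Pow(-4, Rational(1, 2))))), 2) = Pow(Add(16, Add(3, Mul(Rational(5, 3), Mul(2, I)))), 2) = Pow(Add(16, Add(3, Mul(Rational(10, 3), I))), 2) = Pow(Add(19, Mul(Rational(10, 3), I)), 2))
Mul(-1, Function('j')(-2816, 2178)) = Mul(-1, Add(Rational(3149, 9), Mul(Rational(380, 3), I))) = Add(Rational(-3149, 9), Mul(Rational(-380, 3), I))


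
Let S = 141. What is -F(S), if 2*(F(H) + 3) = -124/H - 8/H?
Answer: 163/47 ≈ 3.4681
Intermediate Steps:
F(H) = -3 - 66/H (F(H) = -3 + (-124/H - 8/H)/2 = -3 + (-132/H)/2 = -3 - 66/H)
-F(S) = -(-3 - 66/141) = -(-3 - 66*1/141) = -(-3 - 22/47) = -1*(-163/47) = 163/47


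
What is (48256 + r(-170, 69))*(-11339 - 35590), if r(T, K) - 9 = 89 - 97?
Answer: -2264652753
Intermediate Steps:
r(T, K) = 1 (r(T, K) = 9 + (89 - 97) = 9 - 8 = 1)
(48256 + r(-170, 69))*(-11339 - 35590) = (48256 + 1)*(-11339 - 35590) = 48257*(-46929) = -2264652753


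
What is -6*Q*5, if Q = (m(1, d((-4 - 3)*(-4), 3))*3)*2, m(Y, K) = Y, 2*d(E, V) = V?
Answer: -180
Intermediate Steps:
d(E, V) = V/2
Q = 6 (Q = (1*3)*2 = 3*2 = 6)
-6*Q*5 = -6*6*5 = -36*5 = -180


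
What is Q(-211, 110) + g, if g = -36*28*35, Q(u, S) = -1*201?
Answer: -35481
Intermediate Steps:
Q(u, S) = -201
g = -35280 (g = -1008*35 = -35280)
Q(-211, 110) + g = -201 - 35280 = -35481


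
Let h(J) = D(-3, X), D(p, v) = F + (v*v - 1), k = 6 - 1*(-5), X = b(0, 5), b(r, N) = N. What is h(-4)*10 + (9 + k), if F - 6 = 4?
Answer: 360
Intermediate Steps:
X = 5
k = 11 (k = 6 + 5 = 11)
F = 10 (F = 6 + 4 = 10)
D(p, v) = 9 + v**2 (D(p, v) = 10 + (v*v - 1) = 10 + (v**2 - 1) = 10 + (-1 + v**2) = 9 + v**2)
h(J) = 34 (h(J) = 9 + 5**2 = 9 + 25 = 34)
h(-4)*10 + (9 + k) = 34*10 + (9 + 11) = 340 + 20 = 360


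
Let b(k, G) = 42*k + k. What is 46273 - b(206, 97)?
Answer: 37415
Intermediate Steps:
b(k, G) = 43*k
46273 - b(206, 97) = 46273 - 43*206 = 46273 - 1*8858 = 46273 - 8858 = 37415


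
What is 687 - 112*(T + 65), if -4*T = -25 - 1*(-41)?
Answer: -6145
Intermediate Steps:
T = -4 (T = -(-25 - 1*(-41))/4 = -(-25 + 41)/4 = -¼*16 = -4)
687 - 112*(T + 65) = 687 - 112*(-4 + 65) = 687 - 112*61 = 687 - 1*6832 = 687 - 6832 = -6145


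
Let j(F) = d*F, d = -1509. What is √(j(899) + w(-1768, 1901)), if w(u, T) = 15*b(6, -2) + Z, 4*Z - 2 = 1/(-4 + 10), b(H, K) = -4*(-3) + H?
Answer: I*√195310146/12 ≈ 1164.6*I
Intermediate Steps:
b(H, K) = 12 + H
Z = 13/24 (Z = ½ + 1/(4*(-4 + 10)) = ½ + (¼)/6 = ½ + (¼)*(⅙) = ½ + 1/24 = 13/24 ≈ 0.54167)
j(F) = -1509*F
w(u, T) = 6493/24 (w(u, T) = 15*(12 + 6) + 13/24 = 15*18 + 13/24 = 270 + 13/24 = 6493/24)
√(j(899) + w(-1768, 1901)) = √(-1509*899 + 6493/24) = √(-1356591 + 6493/24) = √(-32551691/24) = I*√195310146/12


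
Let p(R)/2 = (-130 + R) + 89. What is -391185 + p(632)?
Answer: -390003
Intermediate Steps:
p(R) = -82 + 2*R (p(R) = 2*((-130 + R) + 89) = 2*(-41 + R) = -82 + 2*R)
-391185 + p(632) = -391185 + (-82 + 2*632) = -391185 + (-82 + 1264) = -391185 + 1182 = -390003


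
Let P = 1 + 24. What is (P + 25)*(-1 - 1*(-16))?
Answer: 750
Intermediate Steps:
P = 25
(P + 25)*(-1 - 1*(-16)) = (25 + 25)*(-1 - 1*(-16)) = 50*(-1 + 16) = 50*15 = 750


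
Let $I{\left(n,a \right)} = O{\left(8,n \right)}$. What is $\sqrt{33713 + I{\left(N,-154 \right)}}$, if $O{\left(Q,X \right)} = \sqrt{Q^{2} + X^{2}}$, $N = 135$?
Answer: $\sqrt{33713 + \sqrt{18289}} \approx 183.98$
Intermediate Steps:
$I{\left(n,a \right)} = \sqrt{64 + n^{2}}$ ($I{\left(n,a \right)} = \sqrt{8^{2} + n^{2}} = \sqrt{64 + n^{2}}$)
$\sqrt{33713 + I{\left(N,-154 \right)}} = \sqrt{33713 + \sqrt{64 + 135^{2}}} = \sqrt{33713 + \sqrt{64 + 18225}} = \sqrt{33713 + \sqrt{18289}}$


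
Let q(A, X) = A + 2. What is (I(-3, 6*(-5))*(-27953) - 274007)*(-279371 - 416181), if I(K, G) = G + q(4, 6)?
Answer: -276040244480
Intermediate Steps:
q(A, X) = 2 + A
I(K, G) = 6 + G (I(K, G) = G + (2 + 4) = G + 6 = 6 + G)
(I(-3, 6*(-5))*(-27953) - 274007)*(-279371 - 416181) = ((6 + 6*(-5))*(-27953) - 274007)*(-279371 - 416181) = ((6 - 30)*(-27953) - 274007)*(-695552) = (-24*(-27953) - 274007)*(-695552) = (670872 - 274007)*(-695552) = 396865*(-695552) = -276040244480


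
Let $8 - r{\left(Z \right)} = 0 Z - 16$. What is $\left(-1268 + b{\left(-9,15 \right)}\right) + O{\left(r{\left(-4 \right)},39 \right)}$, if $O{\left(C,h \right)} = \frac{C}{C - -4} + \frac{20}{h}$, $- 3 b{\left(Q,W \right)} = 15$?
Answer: $- \frac{347155}{273} \approx -1271.6$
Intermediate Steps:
$b{\left(Q,W \right)} = -5$ ($b{\left(Q,W \right)} = \left(- \frac{1}{3}\right) 15 = -5$)
$r{\left(Z \right)} = 24$ ($r{\left(Z \right)} = 8 - \left(0 Z - 16\right) = 8 - \left(0 - 16\right) = 8 - -16 = 8 + 16 = 24$)
$O{\left(C,h \right)} = \frac{20}{h} + \frac{C}{4 + C}$ ($O{\left(C,h \right)} = \frac{C}{C + 4} + \frac{20}{h} = \frac{C}{4 + C} + \frac{20}{h} = \frac{20}{h} + \frac{C}{4 + C}$)
$\left(-1268 + b{\left(-9,15 \right)}\right) + O{\left(r{\left(-4 \right)},39 \right)} = \left(-1268 - 5\right) + \frac{80 + 20 \cdot 24 + 24 \cdot 39}{39 \left(4 + 24\right)} = -1273 + \frac{80 + 480 + 936}{39 \cdot 28} = -1273 + \frac{1}{39} \cdot \frac{1}{28} \cdot 1496 = -1273 + \frac{374}{273} = - \frac{347155}{273}$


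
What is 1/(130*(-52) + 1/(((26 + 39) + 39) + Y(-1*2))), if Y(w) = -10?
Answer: -94/635439 ≈ -0.00014793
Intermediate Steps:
1/(130*(-52) + 1/(((26 + 39) + 39) + Y(-1*2))) = 1/(130*(-52) + 1/(((26 + 39) + 39) - 10)) = 1/(-6760 + 1/((65 + 39) - 10)) = 1/(-6760 + 1/(104 - 10)) = 1/(-6760 + 1/94) = 1/(-635439/94) = -94/635439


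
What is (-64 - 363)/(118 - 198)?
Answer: 427/80 ≈ 5.3375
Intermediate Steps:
(-64 - 363)/(118 - 198) = -427/(-80) = -427*(-1/80) = 427/80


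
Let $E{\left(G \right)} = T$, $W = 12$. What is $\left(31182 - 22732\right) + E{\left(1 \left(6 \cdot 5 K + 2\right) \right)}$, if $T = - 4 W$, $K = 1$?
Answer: $8402$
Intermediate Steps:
$T = -48$ ($T = \left(-4\right) 12 = -48$)
$E{\left(G \right)} = -48$
$\left(31182 - 22732\right) + E{\left(1 \left(6 \cdot 5 K + 2\right) \right)} = \left(31182 - 22732\right) - 48 = 8450 - 48 = 8402$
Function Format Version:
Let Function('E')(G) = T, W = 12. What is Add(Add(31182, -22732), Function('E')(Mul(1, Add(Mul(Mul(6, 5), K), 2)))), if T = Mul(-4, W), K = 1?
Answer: 8402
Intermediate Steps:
T = -48 (T = Mul(-4, 12) = -48)
Function('E')(G) = -48
Add(Add(31182, -22732), Function('E')(Mul(1, Add(Mul(Mul(6, 5), K), 2)))) = Add(Add(31182, -22732), -48) = Add(8450, -48) = 8402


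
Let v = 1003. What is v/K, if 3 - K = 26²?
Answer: -1003/673 ≈ -1.4903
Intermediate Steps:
K = -673 (K = 3 - 1*26² = 3 - 1*676 = 3 - 676 = -673)
v/K = 1003/(-673) = 1003*(-1/673) = -1003/673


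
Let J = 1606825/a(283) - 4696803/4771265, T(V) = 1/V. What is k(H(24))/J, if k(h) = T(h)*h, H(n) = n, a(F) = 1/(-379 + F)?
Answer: -4771265/735992441524803 ≈ -6.4828e-9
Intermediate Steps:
k(h) = 1 (k(h) = h/h = 1)
J = -735992441524803/4771265 (J = 1606825/(1/(-379 + 283)) - 4696803/4771265 = 1606825/(1/(-96)) - 4696803*1/4771265 = 1606825/(-1/96) - 4696803/4771265 = 1606825*(-96) - 4696803/4771265 = -154255200 - 4696803/4771265 = -735992441524803/4771265 ≈ -1.5426e+8)
k(H(24))/J = 1/(-735992441524803/4771265) = 1*(-4771265/735992441524803) = -4771265/735992441524803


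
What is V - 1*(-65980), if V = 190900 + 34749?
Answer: 291629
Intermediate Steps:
V = 225649
V - 1*(-65980) = 225649 - 1*(-65980) = 225649 + 65980 = 291629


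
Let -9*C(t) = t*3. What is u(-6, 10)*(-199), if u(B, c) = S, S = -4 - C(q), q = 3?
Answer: 597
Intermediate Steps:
C(t) = -t/3 (C(t) = -t*3/9 = -t/3)
S = -3 (S = -4 - (-1)*3/3 = -4 - 1*(-1) = -4 + 1 = -3)
u(B, c) = -3
u(-6, 10)*(-199) = -3*(-199) = 597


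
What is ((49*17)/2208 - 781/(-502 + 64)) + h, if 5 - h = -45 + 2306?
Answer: -363282887/161184 ≈ -2253.8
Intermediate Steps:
h = -2256 (h = 5 - (-45 + 2306) = 5 - 1*2261 = 5 - 2261 = -2256)
((49*17)/2208 - 781/(-502 + 64)) + h = ((49*17)/2208 - 781/(-502 + 64)) - 2256 = (833*(1/2208) - 781/(-438)) - 2256 = (833/2208 - 781*(-1/438)) - 2256 = (833/2208 + 781/438) - 2256 = 348217/161184 - 2256 = -363282887/161184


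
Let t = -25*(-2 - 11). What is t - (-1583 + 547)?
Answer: 1361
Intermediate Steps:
t = 325 (t = -25*(-13) = 325)
t - (-1583 + 547) = 325 - (-1583 + 547) = 325 - 1*(-1036) = 325 + 1036 = 1361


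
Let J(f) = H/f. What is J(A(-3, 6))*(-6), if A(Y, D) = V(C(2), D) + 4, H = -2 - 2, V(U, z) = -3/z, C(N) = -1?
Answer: 48/7 ≈ 6.8571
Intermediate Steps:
H = -4
A(Y, D) = 4 - 3/D (A(Y, D) = -3/D + 4 = 4 - 3/D)
J(f) = -4/f
J(A(-3, 6))*(-6) = -4/(4 - 3/6)*(-6) = -4/(4 - 3*⅙)*(-6) = -4/(4 - ½)*(-6) = -4/7/2*(-6) = -4*2/7*(-6) = -8/7*(-6) = 48/7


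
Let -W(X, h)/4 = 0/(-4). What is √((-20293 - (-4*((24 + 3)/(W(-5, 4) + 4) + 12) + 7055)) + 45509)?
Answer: 2*√4559 ≈ 135.04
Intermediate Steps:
W(X, h) = 0 (W(X, h) = -0/(-4) = -0*(-1)/4 = -4*0 = 0)
√((-20293 - (-4*((24 + 3)/(W(-5, 4) + 4) + 12) + 7055)) + 45509) = √((-20293 - (-4*((24 + 3)/(0 + 4) + 12) + 7055)) + 45509) = √((-20293 - (-4*(27/4 + 12) + 7055)) + 45509) = √((-20293 - (-4*75/4 + 7055)) + 45509) = √((-20293 - (-75 + 7055)) + 45509) = √((-20293 - 1*6980) + 45509) = √((-20293 - 6980) + 45509) = √(-27273 + 45509) = √18236 = 2*√4559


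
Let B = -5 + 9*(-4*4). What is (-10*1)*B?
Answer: 1490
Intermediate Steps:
B = -149 (B = -5 + 9*(-16) = -5 - 144 = -149)
(-10*1)*B = -10*1*(-149) = -10*(-149) = 1490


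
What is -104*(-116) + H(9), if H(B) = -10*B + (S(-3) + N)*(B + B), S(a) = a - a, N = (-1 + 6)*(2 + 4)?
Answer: 12514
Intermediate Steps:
N = 30 (N = 5*6 = 30)
S(a) = 0
H(B) = 50*B (H(B) = -10*B + (0 + 30)*(B + B) = -10*B + 30*(2*B) = -10*B + 60*B = 50*B)
-104*(-116) + H(9) = -104*(-116) + 50*9 = 12064 + 450 = 12514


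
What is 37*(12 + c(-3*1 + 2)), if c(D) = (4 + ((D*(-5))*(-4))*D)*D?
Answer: -444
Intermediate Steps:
c(D) = D*(4 + 20*D**2) (c(D) = (4 + (-5*D*(-4))*D)*D = (4 + (20*D)*D)*D = (4 + 20*D**2)*D = D*(4 + 20*D**2))
37*(12 + c(-3*1 + 2)) = 37*(12 + (4*(-3*1 + 2) + 20*(-3*1 + 2)**3)) = 37*(12 + (4*(-3 + 2) + 20*(-3 + 2)**3)) = 37*(12 + (4*(-1) + 20*(-1)**3)) = 37*(12 + (-4 + 20*(-1))) = 37*(12 + (-4 - 20)) = 37*(12 - 24) = 37*(-12) = -444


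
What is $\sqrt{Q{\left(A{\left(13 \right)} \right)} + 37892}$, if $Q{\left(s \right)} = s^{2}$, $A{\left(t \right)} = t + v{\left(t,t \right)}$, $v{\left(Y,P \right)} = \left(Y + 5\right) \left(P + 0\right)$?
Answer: $9 \sqrt{1221} \approx 314.49$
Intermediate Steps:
$v{\left(Y,P \right)} = P \left(5 + Y\right)$ ($v{\left(Y,P \right)} = \left(5 + Y\right) P = P \left(5 + Y\right)$)
$A{\left(t \right)} = t + t \left(5 + t\right)$
$\sqrt{Q{\left(A{\left(13 \right)} \right)} + 37892} = \sqrt{\left(13 \left(6 + 13\right)\right)^{2} + 37892} = \sqrt{\left(13 \cdot 19\right)^{2} + 37892} = \sqrt{247^{2} + 37892} = \sqrt{61009 + 37892} = \sqrt{98901} = 9 \sqrt{1221}$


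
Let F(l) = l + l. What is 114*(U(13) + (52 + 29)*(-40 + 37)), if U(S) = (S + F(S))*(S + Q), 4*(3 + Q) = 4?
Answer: 21204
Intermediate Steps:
Q = -2 (Q = -3 + (¼)*4 = -3 + 1 = -2)
F(l) = 2*l
U(S) = 3*S*(-2 + S) (U(S) = (S + 2*S)*(S - 2) = (3*S)*(-2 + S) = 3*S*(-2 + S))
114*(U(13) + (52 + 29)*(-40 + 37)) = 114*(3*13*(-2 + 13) + (52 + 29)*(-40 + 37)) = 114*(3*13*11 + 81*(-3)) = 114*(429 - 243) = 114*186 = 21204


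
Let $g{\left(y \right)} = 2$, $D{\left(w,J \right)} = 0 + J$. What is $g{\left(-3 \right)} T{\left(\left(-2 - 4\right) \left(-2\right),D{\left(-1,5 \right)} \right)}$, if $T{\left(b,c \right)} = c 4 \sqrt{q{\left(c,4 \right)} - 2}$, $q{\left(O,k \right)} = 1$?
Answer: $40 i \approx 40.0 i$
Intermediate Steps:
$D{\left(w,J \right)} = J$
$T{\left(b,c \right)} = 4 i c$ ($T{\left(b,c \right)} = c 4 \sqrt{1 - 2} = 4 c \sqrt{-1} = 4 c i = 4 i c$)
$g{\left(-3 \right)} T{\left(\left(-2 - 4\right) \left(-2\right),D{\left(-1,5 \right)} \right)} = 2 \cdot 4 i 5 = 2 \cdot 20 i = 40 i$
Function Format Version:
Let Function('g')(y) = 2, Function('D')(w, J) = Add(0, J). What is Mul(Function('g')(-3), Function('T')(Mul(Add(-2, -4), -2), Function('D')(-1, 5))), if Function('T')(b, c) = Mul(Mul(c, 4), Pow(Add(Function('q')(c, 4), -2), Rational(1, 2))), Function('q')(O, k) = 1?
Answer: Mul(40, I) ≈ Mul(40.000, I)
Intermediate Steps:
Function('D')(w, J) = J
Function('T')(b, c) = Mul(4, I, c) (Function('T')(b, c) = Mul(Mul(c, 4), Pow(Add(1, -2), Rational(1, 2))) = Mul(Mul(4, c), Pow(-1, Rational(1, 2))) = Mul(Mul(4, c), I) = Mul(4, I, c))
Mul(Function('g')(-3), Function('T')(Mul(Add(-2, -4), -2), Function('D')(-1, 5))) = Mul(2, Mul(4, I, 5)) = Mul(2, Mul(20, I)) = Mul(40, I)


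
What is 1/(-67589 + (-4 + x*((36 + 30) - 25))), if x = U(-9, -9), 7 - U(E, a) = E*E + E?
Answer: -1/70258 ≈ -1.4233e-5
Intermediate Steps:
U(E, a) = 7 - E - E² (U(E, a) = 7 - (E*E + E) = 7 - (E² + E) = 7 - (E + E²) = 7 + (-E - E²) = 7 - E - E²)
x = -65 (x = 7 - 1*(-9) - 1*(-9)² = 7 + 9 - 1*81 = 7 + 9 - 81 = -65)
1/(-67589 + (-4 + x*((36 + 30) - 25))) = 1/(-67589 + (-4 - 65*((36 + 30) - 25))) = 1/(-67589 + (-4 - 65*(66 - 25))) = 1/(-67589 + (-4 - 65*41)) = 1/(-67589 + (-4 - 2665)) = 1/(-67589 - 2669) = 1/(-70258) = -1/70258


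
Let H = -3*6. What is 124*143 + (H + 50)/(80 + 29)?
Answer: 1932820/109 ≈ 17732.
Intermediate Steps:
H = -18
124*143 + (H + 50)/(80 + 29) = 124*143 + (-18 + 50)/(80 + 29) = 17732 + 32/109 = 1932820/109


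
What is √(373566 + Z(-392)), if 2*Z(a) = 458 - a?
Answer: √373991 ≈ 611.55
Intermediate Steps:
Z(a) = 229 - a/2 (Z(a) = (458 - a)/2 = 229 - a/2)
√(373566 + Z(-392)) = √(373566 + (229 - ½*(-392))) = √(373566 + (229 + 196)) = √(373566 + 425) = √373991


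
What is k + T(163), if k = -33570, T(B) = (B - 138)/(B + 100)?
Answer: -8828885/263 ≈ -33570.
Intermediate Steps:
T(B) = (-138 + B)/(100 + B)
k + T(163) = -33570 + (-138 + 163)/(100 + 163) = -33570 + 25/263 = -8828885/263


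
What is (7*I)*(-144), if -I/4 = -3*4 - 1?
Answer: -52416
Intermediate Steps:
I = 52 (I = -4*(-3*4 - 1) = -4*(-12 - 1) = -4*(-13) = 52)
(7*I)*(-144) = (7*52)*(-144) = 364*(-144) = -52416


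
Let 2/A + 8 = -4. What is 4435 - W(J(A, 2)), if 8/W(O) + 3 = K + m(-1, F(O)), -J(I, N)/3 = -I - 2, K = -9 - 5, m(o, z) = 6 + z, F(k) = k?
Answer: 48801/11 ≈ 4436.5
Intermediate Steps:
A = -1/6 (A = 2/(-8 - 4) = 2/(-12) = 2*(-1/12) = -1/6 ≈ -0.16667)
K = -14
J(I, N) = 6 + 3*I (J(I, N) = -3*(-I - 2) = -3*(-2 - I) = 6 + 3*I)
W(O) = 8/(-11 + O) (W(O) = 8/(-3 + (-14 + (6 + O))) = 8/(-3 + (-8 + O)) = 8/(-11 + O))
4435 - W(J(A, 2)) = 4435 - 8/(-11 + (6 + 3*(-1/6))) = 4435 - 8/(-11 + (6 - 1/2)) = 4435 - 8/(-11 + 11/2) = 4435 - 8/(-11/2) = 4435 - 8*(-2)/11 = 4435 - 1*(-16/11) = 4435 + 16/11 = 48801/11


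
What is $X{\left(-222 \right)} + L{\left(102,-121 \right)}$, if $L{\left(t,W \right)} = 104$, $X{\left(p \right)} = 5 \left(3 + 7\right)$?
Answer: $154$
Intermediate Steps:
$X{\left(p \right)} = 50$ ($X{\left(p \right)} = 5 \cdot 10 = 50$)
$X{\left(-222 \right)} + L{\left(102,-121 \right)} = 50 + 104 = 154$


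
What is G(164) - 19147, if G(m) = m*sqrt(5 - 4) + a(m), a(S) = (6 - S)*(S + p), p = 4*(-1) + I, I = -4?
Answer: -43631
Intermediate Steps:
p = -8 (p = 4*(-1) - 4 = -4 - 4 = -8)
a(S) = (-8 + S)*(6 - S) (a(S) = (6 - S)*(S - 8) = (6 - S)*(-8 + S) = (-8 + S)*(6 - S))
G(m) = -48 - m**2 + 15*m (G(m) = m*sqrt(5 - 4) + (-48 - m**2 + 14*m) = m*sqrt(1) + (-48 - m**2 + 14*m) = m*1 + (-48 - m**2 + 14*m) = m + (-48 - m**2 + 14*m) = -48 - m**2 + 15*m)
G(164) - 19147 = (-48 - 1*164**2 + 15*164) - 19147 = (-48 - 1*26896 + 2460) - 19147 = (-48 - 26896 + 2460) - 19147 = -24484 - 19147 = -43631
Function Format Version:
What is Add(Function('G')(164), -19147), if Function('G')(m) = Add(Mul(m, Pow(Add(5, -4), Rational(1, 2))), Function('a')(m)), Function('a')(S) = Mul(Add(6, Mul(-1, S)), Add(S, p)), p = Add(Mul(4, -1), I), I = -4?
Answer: -43631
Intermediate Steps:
p = -8 (p = Add(Mul(4, -1), -4) = Add(-4, -4) = -8)
Function('a')(S) = Mul(Add(-8, S), Add(6, Mul(-1, S))) (Function('a')(S) = Mul(Add(6, Mul(-1, S)), Add(S, -8)) = Mul(Add(6, Mul(-1, S)), Add(-8, S)) = Mul(Add(-8, S), Add(6, Mul(-1, S))))
Function('G')(m) = Add(-48, Mul(-1, Pow(m, 2)), Mul(15, m)) (Function('G')(m) = Add(Mul(m, Pow(Add(5, -4), Rational(1, 2))), Add(-48, Mul(-1, Pow(m, 2)), Mul(14, m))) = Add(Mul(m, Pow(1, Rational(1, 2))), Add(-48, Mul(-1, Pow(m, 2)), Mul(14, m))) = Add(Mul(m, 1), Add(-48, Mul(-1, Pow(m, 2)), Mul(14, m))) = Add(m, Add(-48, Mul(-1, Pow(m, 2)), Mul(14, m))) = Add(-48, Mul(-1, Pow(m, 2)), Mul(15, m)))
Add(Function('G')(164), -19147) = Add(Add(-48, Mul(-1, Pow(164, 2)), Mul(15, 164)), -19147) = Add(Add(-48, Mul(-1, 26896), 2460), -19147) = Add(Add(-48, -26896, 2460), -19147) = Add(-24484, -19147) = -43631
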